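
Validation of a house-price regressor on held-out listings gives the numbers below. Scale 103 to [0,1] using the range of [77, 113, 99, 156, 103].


min=77, max=156
(103-77)/(156-77) = 26/79 = 0.3291

0.3291


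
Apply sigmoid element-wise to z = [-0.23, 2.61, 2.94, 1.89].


σ(-0.23) = 1/(1+e^0.23) = 0.4428
σ(2.61) = 1/(1+e^-2.61) = 0.9315
σ(2.94) = 1/(1+e^-2.94) = 0.9498
σ(1.89) = 1/(1+e^-1.89) = 0.8688
result = [0.4428, 0.9315, 0.9498, 0.8688]

[0.4428, 0.9315, 0.9498, 0.8688]


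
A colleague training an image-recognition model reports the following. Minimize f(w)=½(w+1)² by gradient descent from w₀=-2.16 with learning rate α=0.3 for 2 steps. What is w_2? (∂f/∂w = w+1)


step 1: grad = -2.16+1 = -1.16; w = -2.16 - 0.3·(-1.16) = -1.812
step 2: grad = -1.812+1 = -0.812; w = -1.812 - 0.3·(-0.812) = -1.5684

-1.5684


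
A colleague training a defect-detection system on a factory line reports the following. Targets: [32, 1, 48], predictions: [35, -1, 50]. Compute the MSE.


Squared errors: (32-35)²=9, (1+ 1)²=4, (48-50)²=4
Sum = 17
MSE = 17/3 = 17/3

17/3


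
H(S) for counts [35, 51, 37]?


Probabilities: [35/123, 51/123, 37/123] ≈ [0.2846, 0.4146, 0.3008]
H = -((35/123)·log₂(35/123) + (51/123)·log₂(51/123) + (37/123)·log₂(37/123))
  = 1.5639 bits

1.5639 bits


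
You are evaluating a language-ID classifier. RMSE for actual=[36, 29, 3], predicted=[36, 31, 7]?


MSE = 20/3 = 6.6667
RMSE = √(20/3) = 2.582

2.582


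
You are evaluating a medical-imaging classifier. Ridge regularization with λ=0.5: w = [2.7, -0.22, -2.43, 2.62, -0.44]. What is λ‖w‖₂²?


‖w‖₂² = (2.7)² + (-0.22)² + (-2.43)² + (2.62)² + (-0.44)²
     = 7.29 + 0.0484 + 5.9049 + 6.8644 + 0.1936
     = 20.3013
λ·‖w‖₂² = 0.5·20.3013 = 10.15065

10.15065


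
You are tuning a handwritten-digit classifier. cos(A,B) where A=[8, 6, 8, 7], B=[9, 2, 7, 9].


A·B = 8·9 + 6·2 + 8·7 + 7·9 = 203
‖A‖ = √213 = 14.5945, ‖B‖ = √215 = 14.6629
cos = 203/(√213·√215) = 203/√45795 = 0.9486

0.9486


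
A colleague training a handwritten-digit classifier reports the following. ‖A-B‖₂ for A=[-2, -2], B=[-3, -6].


d = √((-2+ 3)² + (-2+ 6)²)
  = √(1 + 16)
  = √17 = 4.1231

4.1231


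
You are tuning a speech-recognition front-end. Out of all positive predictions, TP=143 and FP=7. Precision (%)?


Precision = TP/(TP+FP)
= 143/(143+7)
= 143/150 = 95.33%

95.33%


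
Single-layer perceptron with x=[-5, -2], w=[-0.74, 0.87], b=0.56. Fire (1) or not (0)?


z = (-5)·(-0.74) + (-2)·(0.87) + 0.56
  = 2.52
step(z) = 1 (z≥0)

1


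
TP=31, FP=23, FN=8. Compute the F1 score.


Precision = 31/54 = 0.5741
Recall = 31/39 = 0.7949
F1 = 2·P·R/(P+R) = 2·TP/(2·TP+FP+FN) = 62/(62+23+8) = 62/93 = 0.6667

0.6667


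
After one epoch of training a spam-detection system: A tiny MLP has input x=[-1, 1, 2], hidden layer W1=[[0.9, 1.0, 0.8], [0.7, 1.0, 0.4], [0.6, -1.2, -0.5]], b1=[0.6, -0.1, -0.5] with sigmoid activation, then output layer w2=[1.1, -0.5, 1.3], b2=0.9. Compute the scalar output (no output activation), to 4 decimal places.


z1[0] = (0.9)·(-1) + (1.0)·(1) + (0.8)·(2) + 0.6 = 2.3
z1[1] = (0.7)·(-1) + (1.0)·(1) + (0.4)·(2) - 0.1 = 1.0
z1[2] = (0.6)·(-1) + (-1.2)·(1) + (-0.5)·(2) - 0.5 = -3.3
h = sigmoid(z1) = [0.9089, 0.7311, 0.0356]
output = (1.1)·(0.9089) + (-0.5)·(0.7311) + (1.3)·(0.0356) + 0.9 = 1.5805

1.5805


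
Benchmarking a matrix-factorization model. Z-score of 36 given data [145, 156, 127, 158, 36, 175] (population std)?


μ = 132.8333, σ = 45.656
z = (36 - 132.8333)/45.656 = -2.1209

-2.1209


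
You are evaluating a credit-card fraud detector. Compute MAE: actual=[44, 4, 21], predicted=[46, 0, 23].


Absolute errors: |44-46|=2, |4-0|=4, |21-23|=2
Sum = 8
MAE = 8/3 = 8/3

8/3


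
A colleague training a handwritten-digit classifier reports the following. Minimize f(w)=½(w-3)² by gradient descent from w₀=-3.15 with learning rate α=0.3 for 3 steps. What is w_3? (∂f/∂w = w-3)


step 1: grad = -3.15-3 = -6.15; w = -3.15 - 0.3·(-6.15) = -1.305
step 2: grad = -1.305-3 = -4.305; w = -1.305 - 0.3·(-4.305) = -0.0135
step 3: grad = -0.0135-3 = -3.0135; w = -0.0135 - 0.3·(-3.0135) = 0.89055

0.89055


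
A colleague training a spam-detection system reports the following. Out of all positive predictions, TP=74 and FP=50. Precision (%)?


Precision = TP/(TP+FP)
= 74/(74+50)
= 74/124 = 59.68%

59.68%


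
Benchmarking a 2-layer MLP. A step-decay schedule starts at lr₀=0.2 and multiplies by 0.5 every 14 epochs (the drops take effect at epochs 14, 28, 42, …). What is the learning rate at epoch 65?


n_drops = ⌊65/14⌋ = 4
lr = 0.2·0.5^4 = 0.2·0.0625 = 0.0125

0.0125


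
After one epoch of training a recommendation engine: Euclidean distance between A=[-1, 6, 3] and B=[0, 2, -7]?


d = √((-1-0)² + (6-2)² + (3+ 7)²)
  = √(1 + 16 + 100)
  = √117 = 10.8167

10.8167


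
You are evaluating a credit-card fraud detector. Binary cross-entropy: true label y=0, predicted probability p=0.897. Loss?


BCE = -[y·ln(p) + (1-y)·ln(1-p)]
= -0 - 1·ln(1-0.897)
= -ln(0.103) = 2.273

2.273


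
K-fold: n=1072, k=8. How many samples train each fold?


Fold size = 1072/8 = 134
Training per fold = 1072 - 134 = 938

938


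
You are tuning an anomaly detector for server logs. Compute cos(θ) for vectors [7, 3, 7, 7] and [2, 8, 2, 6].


A·B = 7·2 + 3·8 + 7·2 + 7·6 = 94
‖A‖ = √156 = 12.49, ‖B‖ = √108 = 10.3923
cos = 94/(√156·√108) = 94/√16848 = 0.7242

0.7242


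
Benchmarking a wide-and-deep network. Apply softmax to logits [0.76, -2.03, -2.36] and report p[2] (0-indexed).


Exponentials: e^0.76=2.1383, e^-2.03=0.1313, e^-2.36=0.0944
Sum = 2.364
Softmax = [0.9045, 0.0556, 0.0399]
p[2] = 0.0944/2.364 = 0.0399

0.0399


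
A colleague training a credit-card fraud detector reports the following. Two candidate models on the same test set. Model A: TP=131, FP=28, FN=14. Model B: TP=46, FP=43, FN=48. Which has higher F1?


Model A: P=131/159=0.8239, R=131/145=0.9034, F1=2PR/(P+R)=2TP/(2TP+FP+FN)=262/304=0.8618
Model B: P=46/89=0.5169, R=46/94=0.4894, F1=2PR/(P+R)=2TP/(2TP+FP+FN)=92/183=0.5027
0.8618 > 0.5027 → Model A

Model A


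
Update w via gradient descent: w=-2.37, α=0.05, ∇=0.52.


w_new = w - α·∇
= -2.37 - 0.05·0.52
= -2.37 - 0.026
= -2.396

-2.396


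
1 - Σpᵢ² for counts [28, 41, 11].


Probabilities: [28/80, 41/80, 11/80] ≈ [0.35, 0.5125, 0.1375]
Σpᵢ² = (784 + 1681 + 121)/80² = 2586/6400
Gini = 1 - Σpᵢ² = 1 - 2586/6400 = 0.5959

0.5959


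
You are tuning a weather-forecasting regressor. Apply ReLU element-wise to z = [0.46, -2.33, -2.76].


ReLU(0.46) = max(0, 0.46) = 0.46
ReLU(-2.33) = max(0, -2.33) = 0.0
ReLU(-2.76) = max(0, -2.76) = 0.0
result = [0.46, 0.0, 0.0]

[0.46, 0.0, 0.0]


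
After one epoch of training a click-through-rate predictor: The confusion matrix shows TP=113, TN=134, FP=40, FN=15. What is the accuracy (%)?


Accuracy = (TP+TN)/(TP+TN+FP+FN)
= (113+134)/(302)
= 247/302 = 81.79%

81.79%


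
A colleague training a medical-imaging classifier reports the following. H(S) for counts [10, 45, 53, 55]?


Probabilities: [10/163, 45/163, 53/163, 55/163] ≈ [0.0613, 0.2761, 0.3252, 0.3374]
H = -((10/163)·log₂(10/163) + (45/163)·log₂(45/163) + (53/163)·log₂(53/163) + (55/163)·log₂(55/163))
  = 1.8156 bits

1.8156 bits


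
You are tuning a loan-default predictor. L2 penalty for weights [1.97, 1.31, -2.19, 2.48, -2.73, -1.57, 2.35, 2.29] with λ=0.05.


‖w‖₂² = (1.97)² + (1.31)² + (-2.19)² + (2.48)² + (-2.73)² + (-1.57)² + (2.35)² + (2.29)²
     = 3.8809 + 1.7161 + 4.7961 + 6.1504 + 7.4529 + 2.4649 + 5.5225 + 5.2441
     = 37.2279
λ·‖w‖₂² = 0.05·37.2279 = 1.861395

1.861395


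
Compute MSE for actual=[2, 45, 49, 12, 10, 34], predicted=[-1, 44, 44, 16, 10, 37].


Squared errors: (2+ 1)²=9, (45-44)²=1, (49-44)²=25, (12-16)²=16, (10-10)²=0, (34-37)²=9
Sum = 60
MSE = 60/6 = 10

10


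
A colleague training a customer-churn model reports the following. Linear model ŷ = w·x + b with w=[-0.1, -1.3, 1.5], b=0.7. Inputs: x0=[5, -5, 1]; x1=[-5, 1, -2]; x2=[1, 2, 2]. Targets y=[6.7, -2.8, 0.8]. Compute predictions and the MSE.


ŷ0 = (-0.1)·(5) + (-1.3)·(-5) + (1.5)·(1) + 0.7 = 8.2
ŷ1 = (-0.1)·(-5) + (-1.3)·(1) + (1.5)·(-2) + 0.7 = -3.1
ŷ2 = (-0.1)·(1) + (-1.3)·(2) + (1.5)·(2) + 0.7 = 1.0
errors² = [2.25, 0.09, 0.04]
MSE = 2.3800/3 = 0.7933

0.7933


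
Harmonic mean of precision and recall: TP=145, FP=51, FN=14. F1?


Precision = 145/196 = 0.7398
Recall = 145/159 = 0.9119
F1 = 2·P·R/(P+R) = 2·TP/(2·TP+FP+FN) = 290/(290+51+14) = 290/355 = 0.8169

0.8169


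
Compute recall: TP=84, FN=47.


Recall = TP/(TP+FN)
= 84/(84+47)
= 84/131 = 64.12%

64.12%


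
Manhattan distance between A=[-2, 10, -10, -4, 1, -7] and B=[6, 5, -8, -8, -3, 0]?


d = |-2-6| + |10-5| + |-10+ 8| + |-4+ 8| + |1+ 3| + |-7-0|
  = 8 + 5 + 2 + 4 + 4 + 7
  = 30

30


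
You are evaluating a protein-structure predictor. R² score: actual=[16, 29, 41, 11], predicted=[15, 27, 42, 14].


ȳ = 24.25
SS_res = Σ(y-ŷ)² = 15
SS_tot = Σ(y-ȳ)² = 546.75
R² = 1 - SS_res/SS_tot = 1 - 0.0274 = 0.9726

0.9726


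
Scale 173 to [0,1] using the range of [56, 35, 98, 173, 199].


min=35, max=199
(173-35)/(199-35) = 138/164 = 0.8415

0.8415


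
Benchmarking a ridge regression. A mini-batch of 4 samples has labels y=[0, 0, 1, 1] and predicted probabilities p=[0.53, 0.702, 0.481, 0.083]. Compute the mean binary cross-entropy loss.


L[0] = -ln(1-0.53) = -ln(0.47) = 0.755
L[1] = -ln(1-0.702) = -ln(0.298) = 1.2107
L[2] = -ln(0.481) = 0.7319
L[3] = -ln(0.083) = 2.4889
mean = (0.755 + 1.2107 + 0.7319 + 2.4889)/4 = 1.2966

1.2966


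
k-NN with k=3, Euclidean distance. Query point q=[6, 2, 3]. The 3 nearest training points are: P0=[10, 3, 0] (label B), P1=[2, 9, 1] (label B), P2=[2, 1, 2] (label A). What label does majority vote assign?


d(q,P0) = 5.099  (label B)
d(q,P1) = 8.3066  (label B)
d(q,P2) = 4.2426  (label A)
Votes: A=1, B=2
Majority → B

B


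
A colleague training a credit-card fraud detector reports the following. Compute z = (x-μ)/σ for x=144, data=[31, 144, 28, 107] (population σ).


μ = 77.5, σ = 49.7619
z = (144 - 77.5)/49.7619 = 1.3364

1.3364


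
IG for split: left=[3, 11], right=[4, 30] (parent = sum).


Parent = [7, 41], H_parent = 0.5993
H_left = 0.7496 (n=14), H_right = 0.5226 (n=34)
H_children = (14/48)·0.7496 + (34/48)·0.5226 = 0.5888
IG = 0.5993 - 0.5888 = 0.0105

0.0105


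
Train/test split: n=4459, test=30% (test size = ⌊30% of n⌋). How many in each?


Test = ⌊4459·30/100⌋ = 1337
Train = 4459 - 1337 = 3122

Train: 3122, Test: 1337


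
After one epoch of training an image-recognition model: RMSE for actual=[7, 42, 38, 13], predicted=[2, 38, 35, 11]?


MSE = 54/4 = 13.5
RMSE = √(54/4) = 3.6742

3.6742


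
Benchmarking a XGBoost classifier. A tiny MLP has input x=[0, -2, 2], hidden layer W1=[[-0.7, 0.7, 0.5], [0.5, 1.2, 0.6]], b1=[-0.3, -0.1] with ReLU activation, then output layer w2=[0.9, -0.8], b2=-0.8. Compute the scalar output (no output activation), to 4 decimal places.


z1[0] = (-0.7)·(0) + (0.7)·(-2) + (0.5)·(2) - 0.3 = -0.7
z1[1] = (0.5)·(0) + (1.2)·(-2) + (0.6)·(2) - 0.1 = -1.3
h = ReLU(z1) = [0.0, 0.0]
output = (0.9)·(0.0) + (-0.8)·(0.0) - 0.8 = -0.8

-0.8


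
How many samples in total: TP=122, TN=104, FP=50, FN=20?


Total = TP + TN + FP + FN
= 122 + 104 + 50 + 20
= 296
(Predicted positive: 172, predicted negative: 124)

296


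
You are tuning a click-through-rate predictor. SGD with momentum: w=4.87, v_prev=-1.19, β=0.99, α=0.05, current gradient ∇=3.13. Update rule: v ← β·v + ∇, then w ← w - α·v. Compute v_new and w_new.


v_new = 0.99·-1.19 + 3.13 = -1.1781 + 3.13 = 1.9519
w_new = 4.87 - 0.05·1.9519 = 4.87 - 0.097595 = 4.772405

v_new=1.9519, w_new=4.772405


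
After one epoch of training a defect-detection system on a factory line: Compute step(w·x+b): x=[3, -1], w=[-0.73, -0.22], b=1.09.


z = (3)·(-0.73) + (-1)·(-0.22) + 1.09
  = -0.88
step(z) = 0 (z<0)

0


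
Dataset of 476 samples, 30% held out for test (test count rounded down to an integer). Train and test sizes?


Test = ⌊476·30/100⌋ = 142
Train = 476 - 142 = 334

Train: 334, Test: 142


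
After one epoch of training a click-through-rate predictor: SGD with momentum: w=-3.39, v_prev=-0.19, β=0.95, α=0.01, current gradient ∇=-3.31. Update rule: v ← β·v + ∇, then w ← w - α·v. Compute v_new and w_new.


v_new = 0.95·-0.19 - 3.31 = -0.1805 - 3.31 = -3.4905
w_new = -3.39 - 0.01·-3.4905 = -3.39 + 0.034905 = -3.355095

v_new=-3.4905, w_new=-3.355095


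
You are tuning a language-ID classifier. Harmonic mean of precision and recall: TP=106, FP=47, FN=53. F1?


Precision = 106/153 = 0.6928
Recall = 106/159 = 0.6667
F1 = 2·P·R/(P+R) = 2·TP/(2·TP+FP+FN) = 212/(212+47+53) = 212/312 = 0.6795

0.6795


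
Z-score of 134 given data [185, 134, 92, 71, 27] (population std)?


μ = 101.8, σ = 54.0348
z = (134 - 101.8)/54.0348 = 0.5959

0.5959


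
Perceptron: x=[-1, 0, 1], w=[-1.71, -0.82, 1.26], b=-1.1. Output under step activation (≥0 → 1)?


z = (-1)·(-1.71) + (0)·(-0.82) + (1)·(1.26) - 1.1
  = 1.87
step(z) = 1 (z≥0)

1


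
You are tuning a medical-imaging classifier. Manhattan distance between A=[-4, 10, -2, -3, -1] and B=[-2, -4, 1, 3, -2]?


d = |-4+ 2| + |10+ 4| + |-2-1| + |-3-3| + |-1+ 2|
  = 2 + 14 + 3 + 6 + 1
  = 26

26


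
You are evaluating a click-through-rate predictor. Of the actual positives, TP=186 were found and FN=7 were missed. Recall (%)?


Recall = TP/(TP+FN)
= 186/(186+7)
= 186/193 = 96.37%

96.37%


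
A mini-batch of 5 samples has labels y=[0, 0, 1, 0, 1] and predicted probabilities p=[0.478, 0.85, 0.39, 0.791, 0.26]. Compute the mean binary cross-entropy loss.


L[0] = -ln(1-0.478) = -ln(0.522) = 0.6501
L[1] = -ln(1-0.85) = -ln(0.15) = 1.8971
L[2] = -ln(0.39) = 0.9416
L[3] = -ln(1-0.791) = -ln(0.209) = 1.5654
L[4] = -ln(0.26) = 1.3471
mean = (0.6501 + 1.8971 + 0.9416 + 1.5654 + 1.3471)/5 = 1.2803

1.2803


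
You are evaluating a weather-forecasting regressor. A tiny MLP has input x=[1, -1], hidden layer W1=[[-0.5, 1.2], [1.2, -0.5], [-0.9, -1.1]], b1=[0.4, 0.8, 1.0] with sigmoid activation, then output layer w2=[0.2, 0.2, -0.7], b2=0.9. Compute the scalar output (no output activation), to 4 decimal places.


z1[0] = (-0.5)·(1) + (1.2)·(-1) + 0.4 = -1.3
z1[1] = (1.2)·(1) + (-0.5)·(-1) + 0.8 = 2.5
z1[2] = (-0.9)·(1) + (-1.1)·(-1) + 1.0 = 1.2
h = sigmoid(z1) = [0.2142, 0.9241, 0.7685]
output = (0.2)·(0.2142) + (0.2)·(0.9241) + (-0.7)·(0.7685) + 0.9 = 0.5897

0.5897


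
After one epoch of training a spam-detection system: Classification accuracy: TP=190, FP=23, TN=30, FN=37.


Accuracy = (TP+TN)/(TP+TN+FP+FN)
= (190+30)/(280)
= 220/280 = 78.57%

78.57%


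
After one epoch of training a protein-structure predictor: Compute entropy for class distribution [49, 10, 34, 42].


Probabilities: [49/135, 10/135, 34/135, 42/135] ≈ [0.363, 0.0741, 0.2519, 0.3111]
H = -((49/135)·log₂(49/135) + (10/135)·log₂(10/135) + (34/135)·log₂(34/135) + (42/135)·log₂(42/135))
  = 1.8339 bits

1.8339 bits


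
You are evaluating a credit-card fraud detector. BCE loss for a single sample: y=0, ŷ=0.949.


BCE = -[y·ln(p) + (1-y)·ln(1-p)]
= -0 - 1·ln(1-0.949)
= -ln(0.051) = 2.9759

2.9759


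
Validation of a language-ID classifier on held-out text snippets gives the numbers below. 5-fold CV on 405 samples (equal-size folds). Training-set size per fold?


Fold size = 405/5 = 81
Training per fold = 405 - 81 = 324

324


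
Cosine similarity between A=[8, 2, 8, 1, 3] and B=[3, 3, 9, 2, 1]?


A·B = 8·3 + 2·3 + 8·9 + 1·2 + 3·1 = 107
‖A‖ = √142 = 11.9164, ‖B‖ = √104 = 10.198
cos = 107/(√142·√104) = 107/√14768 = 0.8805

0.8805


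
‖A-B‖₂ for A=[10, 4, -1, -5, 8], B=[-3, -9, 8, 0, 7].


d = √((10+ 3)² + (4+ 9)² + (-1-8)² + (-5-0)² + (8-7)²)
  = √(169 + 169 + 81 + 25 + 1)
  = √445 = 21.095

21.095


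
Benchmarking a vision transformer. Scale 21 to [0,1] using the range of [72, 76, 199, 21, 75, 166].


min=21, max=199
(21-21)/(199-21) = 0/178 = 0.0

0.0


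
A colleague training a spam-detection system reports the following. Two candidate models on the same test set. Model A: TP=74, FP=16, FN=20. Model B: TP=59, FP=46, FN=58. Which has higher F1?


Model A: P=74/90=0.8222, R=74/94=0.7872, F1=2PR/(P+R)=2TP/(2TP+FP+FN)=148/184=0.8043
Model B: P=59/105=0.5619, R=59/117=0.5043, F1=2PR/(P+R)=2TP/(2TP+FP+FN)=118/222=0.5315
0.8043 > 0.5315 → Model A

Model A


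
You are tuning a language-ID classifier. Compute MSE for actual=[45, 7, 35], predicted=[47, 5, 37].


Squared errors: (45-47)²=4, (7-5)²=4, (35-37)²=4
Sum = 12
MSE = 12/3 = 4

4


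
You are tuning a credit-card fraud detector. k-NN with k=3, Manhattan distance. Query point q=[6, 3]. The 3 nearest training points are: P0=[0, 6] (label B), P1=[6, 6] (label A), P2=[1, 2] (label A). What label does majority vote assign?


d(q,P0) = 9  (label B)
d(q,P1) = 3  (label A)
d(q,P2) = 6  (label A)
Votes: A=2, B=1
Majority → A

A


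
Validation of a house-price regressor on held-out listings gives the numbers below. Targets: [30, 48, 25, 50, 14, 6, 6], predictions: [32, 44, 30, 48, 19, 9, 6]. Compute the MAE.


Absolute errors: |30-32|=2, |48-44|=4, |25-30|=5, |50-48|=2, |14-19|=5, |6-9|=3, |6-6|=0
Sum = 21
MAE = 21/7 = 3

3


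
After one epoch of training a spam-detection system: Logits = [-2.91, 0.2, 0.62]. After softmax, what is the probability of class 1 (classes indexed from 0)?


Exponentials: e^-2.91=0.0545, e^0.2=1.2214, e^0.62=1.8589
Sum = 3.1348
Softmax = [0.0174, 0.3896, 0.593]
p[1] = 1.2214/3.1348 = 0.3896

0.3896


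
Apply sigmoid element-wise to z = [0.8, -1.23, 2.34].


σ(0.8) = 1/(1+e^-0.8) = 0.69
σ(-1.23) = 1/(1+e^1.23) = 0.2262
σ(2.34) = 1/(1+e^-2.34) = 0.9121
result = [0.69, 0.2262, 0.9121]

[0.69, 0.2262, 0.9121]


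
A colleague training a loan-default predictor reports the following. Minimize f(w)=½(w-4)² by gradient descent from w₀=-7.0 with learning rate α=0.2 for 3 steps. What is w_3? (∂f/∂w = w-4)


step 1: grad = -7-4 = -11; w = -7 - 0.2·(-11) = -4.8
step 2: grad = -4.8-4 = -8.8; w = -4.8 - 0.2·(-8.8) = -3.04
step 3: grad = -3.04-4 = -7.04; w = -3.04 - 0.2·(-7.04) = -1.632

-1.632


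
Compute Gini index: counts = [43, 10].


Probabilities: [43/53, 10/53] ≈ [0.8113, 0.1887]
Σpᵢ² = (1849 + 100)/53² = 1949/2809
Gini = 1 - Σpᵢ² = 1 - 1949/2809 = 0.3062

0.3062


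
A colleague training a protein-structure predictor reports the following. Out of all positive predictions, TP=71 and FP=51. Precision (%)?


Precision = TP/(TP+FP)
= 71/(71+51)
= 71/122 = 58.2%

58.2%


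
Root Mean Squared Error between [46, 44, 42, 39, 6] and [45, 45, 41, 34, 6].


MSE = 28/5 = 5.6
RMSE = √(28/5) = 2.3664

2.3664


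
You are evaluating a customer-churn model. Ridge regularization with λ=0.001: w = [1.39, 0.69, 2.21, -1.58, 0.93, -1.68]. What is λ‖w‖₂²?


‖w‖₂² = (1.39)² + (0.69)² + (2.21)² + (-1.58)² + (0.93)² + (-1.68)²
     = 1.9321 + 0.4761 + 4.8841 + 2.4964 + 0.8649 + 2.8224
     = 13.476
λ·‖w‖₂² = 0.001·13.476 = 0.013476

0.013476


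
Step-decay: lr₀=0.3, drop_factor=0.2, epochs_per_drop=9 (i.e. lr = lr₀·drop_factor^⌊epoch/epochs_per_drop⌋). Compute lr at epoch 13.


n_drops = ⌊13/9⌋ = 1
lr = 0.3·0.2^1 = 0.3·0.2 = 0.06

0.06


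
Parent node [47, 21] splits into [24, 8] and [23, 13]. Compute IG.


Parent = [47, 21], H_parent = 0.8918
H_left = 0.8113 (n=32), H_right = 0.9436 (n=36)
H_children = (32/68)·0.8113 + (36/68)·0.9436 = 0.8813
IG = 0.8918 - 0.8813 = 0.0105

0.0105


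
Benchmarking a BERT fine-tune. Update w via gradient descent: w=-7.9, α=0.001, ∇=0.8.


w_new = w - α·∇
= -7.9 - 0.001·0.8
= -7.9 - 0.0008
= -7.9008

-7.9008


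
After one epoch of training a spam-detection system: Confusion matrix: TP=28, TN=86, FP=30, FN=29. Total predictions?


Total = TP + TN + FP + FN
= 28 + 86 + 30 + 29
= 173
(Predicted positive: 58, predicted negative: 115)

173


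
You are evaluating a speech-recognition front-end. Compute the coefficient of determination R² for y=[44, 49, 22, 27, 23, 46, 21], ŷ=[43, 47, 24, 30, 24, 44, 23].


ȳ = 33.1429
SS_res = Σ(y-ŷ)² = 27
SS_tot = Σ(y-ȳ)² = 946.86
R² = 1 - SS_res/SS_tot = 1 - 0.0285 = 0.9715

0.9715


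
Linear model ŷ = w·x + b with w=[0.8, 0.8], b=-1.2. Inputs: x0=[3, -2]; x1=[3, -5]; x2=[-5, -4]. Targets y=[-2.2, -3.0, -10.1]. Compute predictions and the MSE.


ŷ0 = (0.8)·(3) + (0.8)·(-2) - 1.2 = -0.4
ŷ1 = (0.8)·(3) + (0.8)·(-5) - 1.2 = -2.8
ŷ2 = (0.8)·(-5) + (0.8)·(-4) - 1.2 = -8.4
errors² = [3.24, 0.04, 2.89]
MSE = 6.1700/3 = 2.0567

2.0567


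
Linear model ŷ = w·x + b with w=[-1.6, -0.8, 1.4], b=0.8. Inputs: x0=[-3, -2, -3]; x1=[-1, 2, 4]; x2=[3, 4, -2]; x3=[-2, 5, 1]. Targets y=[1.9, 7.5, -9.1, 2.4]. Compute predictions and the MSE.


ŷ0 = (-1.6)·(-3) + (-0.8)·(-2) + (1.4)·(-3) + 0.8 = 3.0
ŷ1 = (-1.6)·(-1) + (-0.8)·(2) + (1.4)·(4) + 0.8 = 6.4
ŷ2 = (-1.6)·(3) + (-0.8)·(4) + (1.4)·(-2) + 0.8 = -10.0
ŷ3 = (-1.6)·(-2) + (-0.8)·(5) + (1.4)·(1) + 0.8 = 1.4
errors² = [1.21, 1.21, 0.81, 1.0]
MSE = 4.2300/4 = 1.0575

1.0575


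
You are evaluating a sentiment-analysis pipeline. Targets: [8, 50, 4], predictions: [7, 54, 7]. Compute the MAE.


Absolute errors: |8-7|=1, |50-54|=4, |4-7|=3
Sum = 8
MAE = 8/3 = 8/3

8/3


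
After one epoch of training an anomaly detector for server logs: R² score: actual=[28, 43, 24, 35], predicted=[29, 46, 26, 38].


ȳ = 32.5
SS_res = Σ(y-ŷ)² = 23
SS_tot = Σ(y-ȳ)² = 209
R² = 1 - SS_res/SS_tot = 1 - 0.11 = 0.89

0.89


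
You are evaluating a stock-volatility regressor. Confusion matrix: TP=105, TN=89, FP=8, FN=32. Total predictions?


Total = TP + TN + FP + FN
= 105 + 89 + 8 + 32
= 234
(Predicted positive: 113, predicted negative: 121)

234


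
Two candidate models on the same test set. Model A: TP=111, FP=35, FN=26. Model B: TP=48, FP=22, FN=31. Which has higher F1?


Model A: P=111/146=0.7603, R=111/137=0.8102, F1=2PR/(P+R)=2TP/(2TP+FP+FN)=222/283=0.7845
Model B: P=48/70=0.6857, R=48/79=0.6076, F1=2PR/(P+R)=2TP/(2TP+FP+FN)=96/149=0.6443
0.7845 > 0.6443 → Model A

Model A


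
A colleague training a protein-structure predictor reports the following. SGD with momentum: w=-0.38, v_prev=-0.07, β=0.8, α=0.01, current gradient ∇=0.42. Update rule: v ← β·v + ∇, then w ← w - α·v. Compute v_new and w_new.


v_new = 0.8·-0.07 + 0.42 = -0.056 + 0.42 = 0.364
w_new = -0.38 - 0.01·0.364 = -0.38 - 0.00364 = -0.38364

v_new=0.364, w_new=-0.38364


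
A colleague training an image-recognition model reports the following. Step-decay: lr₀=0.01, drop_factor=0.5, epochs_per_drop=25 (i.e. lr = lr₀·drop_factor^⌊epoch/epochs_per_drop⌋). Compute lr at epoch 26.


n_drops = ⌊26/25⌋ = 1
lr = 0.01·0.5^1 = 0.01·0.5 = 0.005

0.005


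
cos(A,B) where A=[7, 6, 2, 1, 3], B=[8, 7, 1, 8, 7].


A·B = 7·8 + 6·7 + 2·1 + 1·8 + 3·7 = 129
‖A‖ = √99 = 9.9499, ‖B‖ = √227 = 15.0665
cos = 129/(√99·√227) = 129/√22473 = 0.8605

0.8605


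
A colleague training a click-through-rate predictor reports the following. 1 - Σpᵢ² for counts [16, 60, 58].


Probabilities: [16/134, 60/134, 58/134] ≈ [0.1194, 0.4478, 0.4328]
Σpᵢ² = (256 + 3600 + 3364)/134² = 7220/17956
Gini = 1 - Σpᵢ² = 1 - 7220/17956 = 0.5979

0.5979


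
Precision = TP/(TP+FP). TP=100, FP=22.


Precision = TP/(TP+FP)
= 100/(100+22)
= 100/122 = 81.97%

81.97%


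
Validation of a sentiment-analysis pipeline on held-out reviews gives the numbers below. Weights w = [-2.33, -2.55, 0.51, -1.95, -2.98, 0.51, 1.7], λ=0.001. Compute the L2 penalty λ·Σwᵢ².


‖w‖₂² = (-2.33)² + (-2.55)² + (0.51)² + (-1.95)² + (-2.98)² + (0.51)² + (1.7)²
     = 5.4289 + 6.5025 + 0.2601 + 3.8025 + 8.8804 + 0.2601 + 2.89
     = 28.0245
λ·‖w‖₂² = 0.001·28.0245 = 0.028025

0.028025


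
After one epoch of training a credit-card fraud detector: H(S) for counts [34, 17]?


Probabilities: [34/51, 17/51] ≈ [0.6667, 0.3333]
H = -((34/51)·log₂(34/51) + (17/51)·log₂(17/51))
  = 0.9183 bits

0.9183 bits


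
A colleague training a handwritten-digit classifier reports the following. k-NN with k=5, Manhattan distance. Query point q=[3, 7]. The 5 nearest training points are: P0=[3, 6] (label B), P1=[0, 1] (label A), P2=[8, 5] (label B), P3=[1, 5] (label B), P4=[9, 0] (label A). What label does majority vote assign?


d(q,P0) = 1  (label B)
d(q,P1) = 9  (label A)
d(q,P2) = 7  (label B)
d(q,P3) = 4  (label B)
d(q,P4) = 13  (label A)
Votes: A=2, B=3
Majority → B

B


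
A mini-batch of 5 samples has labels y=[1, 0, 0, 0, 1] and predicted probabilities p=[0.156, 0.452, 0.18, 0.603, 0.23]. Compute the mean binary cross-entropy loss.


L[0] = -ln(0.156) = 1.8579
L[1] = -ln(1-0.452) = -ln(0.548) = 0.6015
L[2] = -ln(1-0.18) = -ln(0.82) = 0.1985
L[3] = -ln(1-0.603) = -ln(0.397) = 0.9238
L[4] = -ln(0.23) = 1.4697
mean = (1.8579 + 0.6015 + 0.1985 + 0.9238 + 1.4697)/5 = 1.0103

1.0103


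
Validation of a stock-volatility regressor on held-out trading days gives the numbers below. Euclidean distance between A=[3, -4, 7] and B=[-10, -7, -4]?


d = √((3+ 10)² + (-4+ 7)² + (7+ 4)²)
  = √(169 + 9 + 121)
  = √299 = 17.2916

17.2916


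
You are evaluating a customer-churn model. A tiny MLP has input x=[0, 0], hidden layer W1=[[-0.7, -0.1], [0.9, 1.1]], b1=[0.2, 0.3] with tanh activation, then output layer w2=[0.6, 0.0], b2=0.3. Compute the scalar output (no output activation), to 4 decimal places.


z1[0] = (-0.7)·(0) + (-0.1)·(0) + 0.2 = 0.2
z1[1] = (0.9)·(0) + (1.1)·(0) + 0.3 = 0.3
h = tanh(z1) = [0.1974, 0.2913]
output = (0.6)·(0.1974) + (0.0)·(0.2913) + 0.3 = 0.4184

0.4184


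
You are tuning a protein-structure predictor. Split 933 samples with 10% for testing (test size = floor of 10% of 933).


Test = ⌊933·10/100⌋ = 93
Train = 933 - 93 = 840

Train: 840, Test: 93


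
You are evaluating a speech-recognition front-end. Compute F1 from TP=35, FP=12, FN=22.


Precision = 35/47 = 0.7447
Recall = 35/57 = 0.614
F1 = 2·P·R/(P+R) = 2·TP/(2·TP+FP+FN) = 70/(70+12+22) = 70/104 = 0.6731

0.6731


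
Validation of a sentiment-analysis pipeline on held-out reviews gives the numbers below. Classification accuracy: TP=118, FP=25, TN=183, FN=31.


Accuracy = (TP+TN)/(TP+TN+FP+FN)
= (118+183)/(357)
= 301/357 = 84.31%

84.31%


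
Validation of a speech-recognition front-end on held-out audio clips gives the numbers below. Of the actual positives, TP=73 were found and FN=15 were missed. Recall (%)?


Recall = TP/(TP+FN)
= 73/(73+15)
= 73/88 = 82.95%

82.95%


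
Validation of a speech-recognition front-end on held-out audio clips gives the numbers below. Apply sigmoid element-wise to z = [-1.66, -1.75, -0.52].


σ(-1.66) = 1/(1+e^1.66) = 0.1598
σ(-1.75) = 1/(1+e^1.75) = 0.148
σ(-0.52) = 1/(1+e^0.52) = 0.3729
result = [0.1598, 0.148, 0.3729]

[0.1598, 0.148, 0.3729]


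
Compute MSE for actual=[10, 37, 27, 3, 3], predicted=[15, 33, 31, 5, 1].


Squared errors: (10-15)²=25, (37-33)²=16, (27-31)²=16, (3-5)²=4, (3-1)²=4
Sum = 65
MSE = 65/5 = 13

13


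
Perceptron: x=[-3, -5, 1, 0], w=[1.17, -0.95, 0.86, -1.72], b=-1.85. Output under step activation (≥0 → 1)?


z = (-3)·(1.17) + (-5)·(-0.95) + (1)·(0.86) + (0)·(-1.72) - 1.85
  = 0.25
step(z) = 1 (z≥0)

1


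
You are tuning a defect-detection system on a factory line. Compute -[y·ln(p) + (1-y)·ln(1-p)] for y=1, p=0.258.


BCE = -[y·ln(p) + (1-y)·ln(1-p)]
= -1·ln(0.258) - 0
= -ln(0.258) = 1.3548

1.3548


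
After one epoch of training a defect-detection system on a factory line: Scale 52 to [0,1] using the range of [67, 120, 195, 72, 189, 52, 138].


min=52, max=195
(52-52)/(195-52) = 0/143 = 0.0

0.0


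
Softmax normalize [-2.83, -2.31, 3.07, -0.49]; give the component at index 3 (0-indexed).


Exponentials: e^-2.83=0.059, e^-2.31=0.0993, e^3.07=21.5419, e^-0.49=0.6126
Sum = 22.3128
Softmax = [0.0026, 0.0044, 0.9655, 0.0275]
p[3] = 0.6126/22.3128 = 0.0275

0.0275


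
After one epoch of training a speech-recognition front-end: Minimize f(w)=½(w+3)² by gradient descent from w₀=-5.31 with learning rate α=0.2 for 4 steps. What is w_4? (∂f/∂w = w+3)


step 1: grad = -5.31+3 = -2.31; w = -5.31 - 0.2·(-2.31) = -4.848
step 2: grad = -4.848+3 = -1.848; w = -4.848 - 0.2·(-1.848) = -4.4784
step 3: grad = -4.4784+3 = -1.4784; w = -4.4784 - 0.2·(-1.4784) = -4.18272
step 4: grad = -4.18272+3 = -1.18272; w = -4.18272 - 0.2·(-1.18272) = -3.946176

-3.946176


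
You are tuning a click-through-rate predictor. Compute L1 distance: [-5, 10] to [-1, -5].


d = |-5+ 1| + |10+ 5|
  = 4 + 15
  = 19

19


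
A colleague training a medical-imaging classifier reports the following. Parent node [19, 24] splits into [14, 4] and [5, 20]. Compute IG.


Parent = [19, 24], H_parent = 0.9902
H_left = 0.7642 (n=18), H_right = 0.7219 (n=25)
H_children = (18/43)·0.7642 + (25/43)·0.7219 = 0.7396
IG = 0.9902 - 0.7396 = 0.2506

0.2506


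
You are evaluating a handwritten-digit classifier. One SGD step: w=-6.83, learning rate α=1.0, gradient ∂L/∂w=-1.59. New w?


w_new = w - α·∇
= -6.83 - 1.0·-1.59
= -6.83 + 1.59
= -5.24

-5.24


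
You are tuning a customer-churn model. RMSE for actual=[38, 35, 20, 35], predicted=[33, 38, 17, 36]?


MSE = 44/4 = 11
RMSE = √(44/4) = 3.3166

3.3166


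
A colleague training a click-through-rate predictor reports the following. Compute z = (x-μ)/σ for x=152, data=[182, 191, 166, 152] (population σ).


μ = 172.75, σ = 14.9562
z = (152 - 172.75)/14.9562 = -1.3874

-1.3874


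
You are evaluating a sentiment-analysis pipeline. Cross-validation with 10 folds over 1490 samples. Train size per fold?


Fold size = 1490/10 = 149
Training per fold = 1490 - 149 = 1341

1341


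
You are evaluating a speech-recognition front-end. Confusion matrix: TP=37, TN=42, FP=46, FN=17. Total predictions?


Total = TP + TN + FP + FN
= 37 + 42 + 46 + 17
= 142
(Predicted positive: 83, predicted negative: 59)

142


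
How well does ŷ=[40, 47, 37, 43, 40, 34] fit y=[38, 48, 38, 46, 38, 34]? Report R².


ȳ = 40.3333
SS_res = Σ(y-ŷ)² = 19
SS_tot = Σ(y-ȳ)² = 147.33
R² = 1 - SS_res/SS_tot = 1 - 0.129 = 0.871

0.871


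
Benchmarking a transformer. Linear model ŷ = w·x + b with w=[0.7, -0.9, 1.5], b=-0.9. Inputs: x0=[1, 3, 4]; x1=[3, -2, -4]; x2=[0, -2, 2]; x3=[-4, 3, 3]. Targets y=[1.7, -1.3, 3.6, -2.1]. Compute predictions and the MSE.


ŷ0 = (0.7)·(1) + (-0.9)·(3) + (1.5)·(4) - 0.9 = 3.1
ŷ1 = (0.7)·(3) + (-0.9)·(-2) + (1.5)·(-4) - 0.9 = -3.0
ŷ2 = (0.7)·(0) + (-0.9)·(-2) + (1.5)·(2) - 0.9 = 3.9
ŷ3 = (0.7)·(-4) + (-0.9)·(3) + (1.5)·(3) - 0.9 = -1.9
errors² = [1.96, 2.89, 0.09, 0.04]
MSE = 4.9800/4 = 1.245

1.245


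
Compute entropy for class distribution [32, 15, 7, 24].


Probabilities: [32/78, 15/78, 7/78, 24/78] ≈ [0.4103, 0.1923, 0.0897, 0.3077]
H = -((32/78)·log₂(32/78) + (15/78)·log₂(15/78) + (7/78)·log₂(7/78) + (24/78)·log₂(24/78))
  = 1.8201 bits

1.8201 bits


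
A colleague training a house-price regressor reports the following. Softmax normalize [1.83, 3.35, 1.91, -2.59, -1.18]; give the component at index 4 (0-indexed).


Exponentials: e^1.83=6.2339, e^3.35=28.5027, e^1.91=6.7531, e^-2.59=0.075, e^-1.18=0.3073
Sum = 41.872
Softmax = [0.1489, 0.6807, 0.1613, 0.0018, 0.0073]
p[4] = 0.3073/41.872 = 0.0073

0.0073


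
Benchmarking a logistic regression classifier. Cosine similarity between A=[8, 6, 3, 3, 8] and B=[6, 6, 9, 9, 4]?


A·B = 8·6 + 6·6 + 3·9 + 3·9 + 8·4 = 170
‖A‖ = √182 = 13.4907, ‖B‖ = √250 = 15.8114
cos = 170/(√182·√250) = 170/√45500 = 0.797

0.797


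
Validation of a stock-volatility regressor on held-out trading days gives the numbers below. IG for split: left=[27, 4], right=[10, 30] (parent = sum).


Parent = [37, 34], H_parent = 0.9987
H_left = 0.5548 (n=31), H_right = 0.8113 (n=40)
H_children = (31/71)·0.5548 + (40/71)·0.8113 = 0.6993
IG = 0.9987 - 0.6993 = 0.2994

0.2994


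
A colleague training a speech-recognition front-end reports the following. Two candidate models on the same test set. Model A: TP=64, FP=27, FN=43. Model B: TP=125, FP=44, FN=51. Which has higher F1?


Model A: P=64/91=0.7033, R=64/107=0.5981, F1=2PR/(P+R)=2TP/(2TP+FP+FN)=128/198=0.6465
Model B: P=125/169=0.7396, R=125/176=0.7102, F1=2PR/(P+R)=2TP/(2TP+FP+FN)=250/345=0.7246
0.6465 < 0.7246 → Model B

Model B


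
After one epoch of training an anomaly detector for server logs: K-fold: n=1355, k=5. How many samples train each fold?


Fold size = 1355/5 = 271
Training per fold = 1355 - 271 = 1084

1084


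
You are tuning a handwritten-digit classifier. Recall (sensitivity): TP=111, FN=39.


Recall = TP/(TP+FN)
= 111/(111+39)
= 111/150 = 74.0%

74.0%


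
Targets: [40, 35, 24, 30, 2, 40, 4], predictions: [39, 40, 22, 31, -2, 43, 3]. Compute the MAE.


Absolute errors: |40-39|=1, |35-40|=5, |24-22|=2, |30-31|=1, |2+ 2|=4, |40-43|=3, |4-3|=1
Sum = 17
MAE = 17/7 = 17/7

17/7


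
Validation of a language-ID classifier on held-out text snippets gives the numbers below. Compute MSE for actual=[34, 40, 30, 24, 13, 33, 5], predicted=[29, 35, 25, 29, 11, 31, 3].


Squared errors: (34-29)²=25, (40-35)²=25, (30-25)²=25, (24-29)²=25, (13-11)²=4, (33-31)²=4, (5-3)²=4
Sum = 112
MSE = 112/7 = 16

16


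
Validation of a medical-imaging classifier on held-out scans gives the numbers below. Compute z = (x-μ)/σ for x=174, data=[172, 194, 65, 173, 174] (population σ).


μ = 155.6, σ = 46.0287
z = (174 - 155.6)/46.0287 = 0.3998

0.3998


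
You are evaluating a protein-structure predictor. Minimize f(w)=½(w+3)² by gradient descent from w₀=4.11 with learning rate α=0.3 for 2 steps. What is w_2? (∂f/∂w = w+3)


step 1: grad = 4.11+3 = 7.11; w = 4.11 - 0.3·(7.11) = 1.977
step 2: grad = 1.977+3 = 4.977; w = 1.977 - 0.3·(4.977) = 0.4839

0.4839


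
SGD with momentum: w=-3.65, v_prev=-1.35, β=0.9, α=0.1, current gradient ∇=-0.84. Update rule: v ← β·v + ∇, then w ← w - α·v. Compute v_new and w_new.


v_new = 0.9·-1.35 - 0.84 = -1.215 - 0.84 = -2.055
w_new = -3.65 - 0.1·-2.055 = -3.65 + 0.2055 = -3.4445

v_new=-2.055, w_new=-3.4445


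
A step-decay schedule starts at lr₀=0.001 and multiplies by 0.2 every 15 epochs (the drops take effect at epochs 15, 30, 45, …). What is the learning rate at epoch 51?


n_drops = ⌊51/15⌋ = 3
lr = 0.001·0.2^3 = 0.001·0.008 = 0.000008

0.000008


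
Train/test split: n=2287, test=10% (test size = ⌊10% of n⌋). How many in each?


Test = ⌊2287·10/100⌋ = 228
Train = 2287 - 228 = 2059

Train: 2059, Test: 228


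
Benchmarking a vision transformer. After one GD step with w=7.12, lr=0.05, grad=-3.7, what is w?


w_new = w - α·∇
= 7.12 - 0.05·-3.7
= 7.12 + 0.185
= 7.305

7.305


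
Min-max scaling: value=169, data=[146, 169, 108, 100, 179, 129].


min=100, max=179
(169-100)/(179-100) = 69/79 = 0.8734

0.8734


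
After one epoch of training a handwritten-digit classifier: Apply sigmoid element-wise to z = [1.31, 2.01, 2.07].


σ(1.31) = 1/(1+e^-1.31) = 0.7875
σ(2.01) = 1/(1+e^-2.01) = 0.8818
σ(2.07) = 1/(1+e^-2.07) = 0.888
result = [0.7875, 0.8818, 0.888]

[0.7875, 0.8818, 0.888]


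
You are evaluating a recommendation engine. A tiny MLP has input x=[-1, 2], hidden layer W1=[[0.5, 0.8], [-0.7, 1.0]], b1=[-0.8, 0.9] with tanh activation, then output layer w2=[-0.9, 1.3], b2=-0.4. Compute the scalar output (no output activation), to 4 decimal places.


z1[0] = (0.5)·(-1) + (0.8)·(2) - 0.8 = 0.3
z1[1] = (-0.7)·(-1) + (1.0)·(2) + 0.9 = 3.6
h = tanh(z1) = [0.2913, 0.9985]
output = (-0.9)·(0.2913) + (1.3)·(0.9985) - 0.4 = 0.6359

0.6359


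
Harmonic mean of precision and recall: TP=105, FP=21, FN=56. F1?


Precision = 105/126 = 0.8333
Recall = 105/161 = 0.6522
F1 = 2·P·R/(P+R) = 2·TP/(2·TP+FP+FN) = 210/(210+21+56) = 210/287 = 0.7317

0.7317


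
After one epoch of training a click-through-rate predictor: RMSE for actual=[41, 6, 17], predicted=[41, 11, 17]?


MSE = 25/3 = 8.3333
RMSE = √(25/3) = 2.8868

2.8868


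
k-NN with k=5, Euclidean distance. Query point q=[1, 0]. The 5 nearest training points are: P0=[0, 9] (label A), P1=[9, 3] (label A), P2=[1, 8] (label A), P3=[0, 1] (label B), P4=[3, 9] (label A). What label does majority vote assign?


d(q,P0) = 9.0554  (label A)
d(q,P1) = 8.544  (label A)
d(q,P2) = 8.0  (label A)
d(q,P3) = 1.4142  (label B)
d(q,P4) = 9.2195  (label A)
Votes: A=4, B=1
Majority → A

A


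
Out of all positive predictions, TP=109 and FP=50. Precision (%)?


Precision = TP/(TP+FP)
= 109/(109+50)
= 109/159 = 68.55%

68.55%


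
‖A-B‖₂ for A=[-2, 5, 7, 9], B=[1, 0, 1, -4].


d = √((-2-1)² + (5-0)² + (7-1)² + (9+ 4)²)
  = √(9 + 25 + 36 + 169)
  = √239 = 15.4596

15.4596


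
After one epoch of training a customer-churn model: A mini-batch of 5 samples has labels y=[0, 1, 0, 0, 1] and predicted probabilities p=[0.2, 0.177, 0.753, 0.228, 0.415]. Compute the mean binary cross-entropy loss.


L[0] = -ln(1-0.2) = -ln(0.8) = 0.2231
L[1] = -ln(0.177) = 1.7316
L[2] = -ln(1-0.753) = -ln(0.247) = 1.3984
L[3] = -ln(1-0.228) = -ln(0.772) = 0.2588
L[4] = -ln(0.415) = 0.8795
mean = (0.2231 + 1.7316 + 1.3984 + 0.2588 + 0.8795)/5 = 0.8983

0.8983


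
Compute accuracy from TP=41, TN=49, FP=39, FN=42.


Accuracy = (TP+TN)/(TP+TN+FP+FN)
= (41+49)/(171)
= 90/171 = 52.63%

52.63%


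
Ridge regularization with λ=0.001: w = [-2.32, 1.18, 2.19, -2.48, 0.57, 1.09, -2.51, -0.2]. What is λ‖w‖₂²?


‖w‖₂² = (-2.32)² + (1.18)² + (2.19)² + (-2.48)² + (0.57)² + (1.09)² + (-2.51)² + (-0.2)²
     = 5.3824 + 1.3924 + 4.7961 + 6.1504 + 0.3249 + 1.1881 + 6.3001 + 0.04
     = 25.5744
λ·‖w‖₂² = 0.001·25.5744 = 0.025574

0.025574


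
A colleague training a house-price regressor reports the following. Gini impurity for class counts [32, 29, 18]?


Probabilities: [32/79, 29/79, 18/79] ≈ [0.4051, 0.3671, 0.2278]
Σpᵢ² = (1024 + 841 + 324)/79² = 2189/6241
Gini = 1 - Σpᵢ² = 1 - 2189/6241 = 0.6493

0.6493


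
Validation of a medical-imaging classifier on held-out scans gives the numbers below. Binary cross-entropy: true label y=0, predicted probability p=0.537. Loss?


BCE = -[y·ln(p) + (1-y)·ln(1-p)]
= -0 - 1·ln(1-0.537)
= -ln(0.463) = 0.77

0.77


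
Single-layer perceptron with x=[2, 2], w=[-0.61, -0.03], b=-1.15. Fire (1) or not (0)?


z = (2)·(-0.61) + (2)·(-0.03) - 1.15
  = -2.43
step(z) = 0 (z<0)

0


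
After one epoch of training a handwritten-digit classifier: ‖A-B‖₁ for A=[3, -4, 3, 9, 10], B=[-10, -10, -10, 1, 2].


d = |3+ 10| + |-4+ 10| + |3+ 10| + |9-1| + |10-2|
  = 13 + 6 + 13 + 8 + 8
  = 48

48


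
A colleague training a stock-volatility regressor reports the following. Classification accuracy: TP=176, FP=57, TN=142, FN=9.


Accuracy = (TP+TN)/(TP+TN+FP+FN)
= (176+142)/(384)
= 318/384 = 82.81%

82.81%


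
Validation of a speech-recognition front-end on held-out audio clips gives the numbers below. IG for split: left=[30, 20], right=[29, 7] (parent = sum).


Parent = [59, 27], H_parent = 0.8977
H_left = 0.971 (n=50), H_right = 0.7107 (n=36)
H_children = (50/86)·0.971 + (36/86)·0.7107 = 0.862
IG = 0.8977 - 0.862 = 0.0357

0.0357
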